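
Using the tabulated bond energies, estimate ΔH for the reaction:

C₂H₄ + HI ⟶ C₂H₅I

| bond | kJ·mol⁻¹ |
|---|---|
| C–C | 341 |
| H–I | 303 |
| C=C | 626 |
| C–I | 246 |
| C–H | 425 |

ΔH ≈ −83 kJ

Bonds broken (reactants):
  C–H: 4 × 425 = 1700
  C=C: 1 × 626 = 626
  H–I: 1 × 303 = 303
  Σ(broken) = 2629 kJ
Bonds formed (products):
  C–C: 1 × 341 = 341
  C–H: 5 × 425 = 2125
  C–I: 1 × 246 = 246
  Σ(formed) = 2712 kJ
ΔH = Σ(broken) − Σ(formed) = 2629 − 2712 = −83 kJ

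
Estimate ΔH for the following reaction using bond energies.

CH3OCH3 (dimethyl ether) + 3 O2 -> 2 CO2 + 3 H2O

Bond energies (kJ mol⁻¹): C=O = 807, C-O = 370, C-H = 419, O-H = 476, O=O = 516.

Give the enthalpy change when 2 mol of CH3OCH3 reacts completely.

ΔH = −2564 kJ

Bonds broken (reactants):
  C-H: 6 × 419 = 2514
  C-O: 2 × 370 = 740
  O=O: 3 × 516 = 1548
  Σ(broken) = 4802 kJ
Bonds formed (products):
  C=O: 4 × 807 = 3228
  O-H: 6 × 476 = 2856
  Σ(formed) = 6084 kJ
ΔH = Σ(broken) − Σ(formed) = 4802 − 6084 = −1282 kJ
For 2× the reaction as written: 2 × (−1282) = −2564 kJ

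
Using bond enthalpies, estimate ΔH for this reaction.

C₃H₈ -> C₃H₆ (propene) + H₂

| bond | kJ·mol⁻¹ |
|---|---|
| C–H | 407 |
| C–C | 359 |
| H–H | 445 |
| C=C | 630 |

Bonds broken (reactants):
  C–C: 2 × 359 = 718
  C–H: 8 × 407 = 3256
  Σ(broken) = 3974 kJ
Bonds formed (products):
  C–C: 1 × 359 = 359
  C–H: 6 × 407 = 2442
  C=C: 1 × 630 = 630
  H–H: 1 × 445 = 445
  Σ(formed) = 3876 kJ
ΔH = Σ(broken) − Σ(formed) = 3974 − 3876 = +98 kJ

ΔH ≈ +98 kJ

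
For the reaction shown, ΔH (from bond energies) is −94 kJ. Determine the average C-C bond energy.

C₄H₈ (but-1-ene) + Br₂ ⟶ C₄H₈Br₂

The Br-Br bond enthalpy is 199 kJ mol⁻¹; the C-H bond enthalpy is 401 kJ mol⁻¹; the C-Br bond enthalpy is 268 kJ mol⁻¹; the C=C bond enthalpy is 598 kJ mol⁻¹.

Let D be the C-C bond energy.
Σ(broken) = 1×199 + 2×D + 8×401 + 1×598 = 4005 + 2D
Σ(formed) = 2×268 + 3×D + 8×401 = 3744 + 3D
ΔH = Σ(broken) − Σ(formed) = (4005 + 2D) − (3744 + 3D) = +261 − D
Setting this equal to −94 kJ gives D = 355 kJ/mol.

D(C-C) ≈ 355 kJ/mol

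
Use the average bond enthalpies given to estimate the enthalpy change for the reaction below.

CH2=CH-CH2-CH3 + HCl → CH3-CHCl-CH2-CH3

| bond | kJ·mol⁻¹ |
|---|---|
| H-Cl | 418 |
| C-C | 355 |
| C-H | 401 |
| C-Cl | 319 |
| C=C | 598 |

ΔH ≈ −59 kJ

Bonds broken (reactants):
  C-C: 2 × 355 = 710
  C-H: 8 × 401 = 3208
  C=C: 1 × 598 = 598
  H-Cl: 1 × 418 = 418
  Σ(broken) = 4934 kJ
Bonds formed (products):
  C-C: 3 × 355 = 1065
  C-Cl: 1 × 319 = 319
  C-H: 9 × 401 = 3609
  Σ(formed) = 4993 kJ
ΔH = Σ(broken) − Σ(formed) = 4934 − 4993 = −59 kJ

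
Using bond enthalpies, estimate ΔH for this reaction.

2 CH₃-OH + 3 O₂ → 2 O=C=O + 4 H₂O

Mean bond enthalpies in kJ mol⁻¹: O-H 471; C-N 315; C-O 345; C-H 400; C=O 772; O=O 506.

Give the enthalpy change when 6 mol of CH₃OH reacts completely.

Bonds broken (reactants):
  C-H: 6 × 400 = 2400
  C-O: 2 × 345 = 690
  O-H: 2 × 471 = 942
  O=O: 3 × 506 = 1518
  Σ(broken) = 5550 kJ
Bonds formed (products):
  C=O: 4 × 772 = 3088
  O-H: 8 × 471 = 3768
  Σ(formed) = 6856 kJ
ΔH = Σ(broken) − Σ(formed) = 5550 − 6856 = −1306 kJ
For 3× the reaction as written: 3 × (−1306) = −3918 kJ

ΔH = −3918 kJ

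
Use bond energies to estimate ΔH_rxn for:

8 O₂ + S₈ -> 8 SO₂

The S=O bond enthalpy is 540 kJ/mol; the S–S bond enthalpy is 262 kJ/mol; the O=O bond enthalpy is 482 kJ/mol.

Bonds broken (reactants):
  O=O: 8 × 482 = 3856
  S–S: 8 × 262 = 2096
  Σ(broken) = 5952 kJ
Bonds formed (products):
  S=O: 16 × 540 = 8640
  Σ(formed) = 8640 kJ
ΔH = Σ(broken) − Σ(formed) = 5952 − 8640 = −2688 kJ

ΔH ≈ −2688 kJ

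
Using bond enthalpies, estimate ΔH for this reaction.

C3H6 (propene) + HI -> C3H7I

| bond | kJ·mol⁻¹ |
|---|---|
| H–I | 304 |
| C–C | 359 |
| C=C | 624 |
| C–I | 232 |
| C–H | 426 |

ΔH ≈ −89 kJ

Bonds broken (reactants):
  C–C: 1 × 359 = 359
  C–H: 6 × 426 = 2556
  C=C: 1 × 624 = 624
  H–I: 1 × 304 = 304
  Σ(broken) = 3843 kJ
Bonds formed (products):
  C–C: 2 × 359 = 718
  C–H: 7 × 426 = 2982
  C–I: 1 × 232 = 232
  Σ(formed) = 3932 kJ
ΔH = Σ(broken) − Σ(formed) = 3843 − 3932 = −89 kJ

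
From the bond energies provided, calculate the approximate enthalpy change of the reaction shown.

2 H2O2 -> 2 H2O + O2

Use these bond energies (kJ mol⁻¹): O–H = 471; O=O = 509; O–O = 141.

Bonds broken (reactants):
  O–H: 4 × 471 = 1884
  O–O: 2 × 141 = 282
  Σ(broken) = 2166 kJ
Bonds formed (products):
  O–H: 4 × 471 = 1884
  O=O: 1 × 509 = 509
  Σ(formed) = 2393 kJ
ΔH = Σ(broken) − Σ(formed) = 2166 − 2393 = −227 kJ

ΔH ≈ −227 kJ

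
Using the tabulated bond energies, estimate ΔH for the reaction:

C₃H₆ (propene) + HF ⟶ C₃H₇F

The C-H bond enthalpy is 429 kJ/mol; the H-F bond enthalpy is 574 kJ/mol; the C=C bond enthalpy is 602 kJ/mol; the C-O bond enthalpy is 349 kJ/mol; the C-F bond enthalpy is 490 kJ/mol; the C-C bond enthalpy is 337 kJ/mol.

ΔH ≈ −80 kJ

Bonds broken (reactants):
  C-C: 1 × 337 = 337
  C-H: 6 × 429 = 2574
  C=C: 1 × 602 = 602
  H-F: 1 × 574 = 574
  Σ(broken) = 4087 kJ
Bonds formed (products):
  C-C: 2 × 337 = 674
  C-F: 1 × 490 = 490
  C-H: 7 × 429 = 3003
  Σ(formed) = 4167 kJ
ΔH = Σ(broken) − Σ(formed) = 4087 − 4167 = −80 kJ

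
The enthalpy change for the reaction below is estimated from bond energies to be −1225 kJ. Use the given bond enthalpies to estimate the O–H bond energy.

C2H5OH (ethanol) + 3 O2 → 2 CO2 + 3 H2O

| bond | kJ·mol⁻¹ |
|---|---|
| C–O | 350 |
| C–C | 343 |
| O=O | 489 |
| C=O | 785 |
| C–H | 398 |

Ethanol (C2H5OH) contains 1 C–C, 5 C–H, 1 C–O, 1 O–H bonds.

D(O–H) ≈ 447 kJ/mol

Let D be the O–H bond energy.
Σ(broken) = 1×343 + 5×398 + 1×350 + 1×D + 3×489 = 4150 + D
Σ(formed) = 4×785 + 6×D = 3140 + 6D
ΔH = Σ(broken) − Σ(formed) = (4150 + D) − (3140 + 6D) = +1010 − 5D
Setting this equal to −1225 kJ gives 5D = 2235, so D = 447 kJ/mol.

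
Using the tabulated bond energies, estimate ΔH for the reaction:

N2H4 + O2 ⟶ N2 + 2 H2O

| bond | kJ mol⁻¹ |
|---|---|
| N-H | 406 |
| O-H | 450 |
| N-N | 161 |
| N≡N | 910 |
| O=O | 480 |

ΔH ≈ −445 kJ

Bonds broken (reactants):
  N-H: 4 × 406 = 1624
  N-N: 1 × 161 = 161
  O=O: 1 × 480 = 480
  Σ(broken) = 2265 kJ
Bonds formed (products):
  N≡N: 1 × 910 = 910
  O-H: 4 × 450 = 1800
  Σ(formed) = 2710 kJ
ΔH = Σ(broken) − Σ(formed) = 2265 − 2710 = −445 kJ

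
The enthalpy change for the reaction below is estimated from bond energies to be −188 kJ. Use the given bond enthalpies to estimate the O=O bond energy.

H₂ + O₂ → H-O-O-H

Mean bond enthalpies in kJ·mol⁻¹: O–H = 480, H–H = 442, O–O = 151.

D(O=O) ≈ 481 kJ/mol

Let D be the O=O bond energy.
Σ(broken) = 1×442 + 1×D = 442 + D
Σ(formed) = 2×480 + 1×151 = 1111
ΔH = Σ(broken) − Σ(formed) = (442 + D) − (1111) = −669 + D
Setting this equal to −188 kJ gives D = 481 kJ/mol.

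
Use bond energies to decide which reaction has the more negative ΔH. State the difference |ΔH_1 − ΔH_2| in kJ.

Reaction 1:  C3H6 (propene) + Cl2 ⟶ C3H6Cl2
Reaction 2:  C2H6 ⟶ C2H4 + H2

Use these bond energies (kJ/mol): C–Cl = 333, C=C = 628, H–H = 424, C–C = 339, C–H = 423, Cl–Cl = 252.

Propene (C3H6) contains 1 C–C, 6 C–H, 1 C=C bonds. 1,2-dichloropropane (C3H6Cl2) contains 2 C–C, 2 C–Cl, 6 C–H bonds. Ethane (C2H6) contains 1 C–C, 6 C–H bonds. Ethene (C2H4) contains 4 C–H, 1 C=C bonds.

Reaction 1, by 258 kJ

Reaction 1:
  Bonds broken (reactants):
    C–C: 1 × 339 = 339
    C–H: 6 × 423 = 2538
    C=C: 1 × 628 = 628
    Cl–Cl: 1 × 252 = 252
    Σ(broken) = 3757 kJ
  Bonds formed (products):
    C–C: 2 × 339 = 678
    C–Cl: 2 × 333 = 666
    C–H: 6 × 423 = 2538
    Σ(formed) = 3882 kJ
  ΔH_1 = 3757 − 3882 = −125 kJ
Reaction 2:
  Bonds broken (reactants):
    C–C: 1 × 339 = 339
    C–H: 6 × 423 = 2538
    Σ(broken) = 2877 kJ
  Bonds formed (products):
    C–H: 4 × 423 = 1692
    C=C: 1 × 628 = 628
    H–H: 1 × 424 = 424
    Σ(formed) = 2744 kJ
  ΔH_2 = 2877 − 2744 = +133 kJ
ΔH_1 − ΔH_2 = −258 kJ, so reaction 1 has the more negative ΔH; |ΔH_1 − ΔH_2| = 258 kJ.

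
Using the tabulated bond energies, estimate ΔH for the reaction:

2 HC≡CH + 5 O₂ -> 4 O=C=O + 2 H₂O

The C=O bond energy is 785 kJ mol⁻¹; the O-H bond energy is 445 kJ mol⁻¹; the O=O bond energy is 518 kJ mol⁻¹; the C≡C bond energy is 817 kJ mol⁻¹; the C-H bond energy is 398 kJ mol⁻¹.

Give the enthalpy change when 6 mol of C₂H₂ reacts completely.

Bonds broken (reactants):
  C≡C: 2 × 817 = 1634
  C-H: 4 × 398 = 1592
  O=O: 5 × 518 = 2590
  Σ(broken) = 5816 kJ
Bonds formed (products):
  C=O: 8 × 785 = 6280
  O-H: 4 × 445 = 1780
  Σ(formed) = 8060 kJ
ΔH = Σ(broken) − Σ(formed) = 5816 − 8060 = −2244 kJ
For 3× the reaction as written: 3 × (−2244) = −6732 kJ

ΔH = −6732 kJ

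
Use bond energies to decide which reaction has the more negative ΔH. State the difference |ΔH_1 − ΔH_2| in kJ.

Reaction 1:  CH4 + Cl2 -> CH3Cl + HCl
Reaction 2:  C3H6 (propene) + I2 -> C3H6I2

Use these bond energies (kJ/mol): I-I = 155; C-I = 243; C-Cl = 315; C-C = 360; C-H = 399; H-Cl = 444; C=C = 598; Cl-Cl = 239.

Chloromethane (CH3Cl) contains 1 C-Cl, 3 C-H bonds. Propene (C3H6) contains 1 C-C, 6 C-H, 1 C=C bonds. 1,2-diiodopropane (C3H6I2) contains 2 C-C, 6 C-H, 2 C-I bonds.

Reaction 1, by 28 kJ

Reaction 1:
  Bonds broken (reactants):
    C-H: 4 × 399 = 1596
    Cl-Cl: 1 × 239 = 239
    Σ(broken) = 1835 kJ
  Bonds formed (products):
    C-Cl: 1 × 315 = 315
    C-H: 3 × 399 = 1197
    H-Cl: 1 × 444 = 444
    Σ(formed) = 1956 kJ
  ΔH_1 = 1835 − 1956 = −121 kJ
Reaction 2:
  Bonds broken (reactants):
    C-C: 1 × 360 = 360
    C-H: 6 × 399 = 2394
    C=C: 1 × 598 = 598
    I-I: 1 × 155 = 155
    Σ(broken) = 3507 kJ
  Bonds formed (products):
    C-C: 2 × 360 = 720
    C-H: 6 × 399 = 2394
    C-I: 2 × 243 = 486
    Σ(formed) = 3600 kJ
  ΔH_2 = 3507 − 3600 = −93 kJ
ΔH_1 − ΔH_2 = −28 kJ, so reaction 1 has the more negative ΔH; |ΔH_1 − ΔH_2| = 28 kJ.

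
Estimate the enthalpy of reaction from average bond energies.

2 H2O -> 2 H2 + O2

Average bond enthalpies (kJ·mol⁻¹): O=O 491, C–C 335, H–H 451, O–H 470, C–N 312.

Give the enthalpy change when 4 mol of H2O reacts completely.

Bonds broken (reactants):
  O–H: 4 × 470 = 1880
  Σ(broken) = 1880 kJ
Bonds formed (products):
  H–H: 2 × 451 = 902
  O=O: 1 × 491 = 491
  Σ(formed) = 1393 kJ
ΔH = Σ(broken) − Σ(formed) = 1880 − 1393 = +487 kJ
For 2× the reaction as written: 2 × (+487) = +974 kJ

ΔH = +974 kJ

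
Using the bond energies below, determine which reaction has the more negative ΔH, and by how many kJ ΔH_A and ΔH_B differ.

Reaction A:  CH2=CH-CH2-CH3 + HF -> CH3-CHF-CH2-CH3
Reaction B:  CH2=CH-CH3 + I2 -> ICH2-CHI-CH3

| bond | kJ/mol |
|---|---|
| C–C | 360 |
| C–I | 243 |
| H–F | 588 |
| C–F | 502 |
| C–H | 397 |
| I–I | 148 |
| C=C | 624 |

Reaction B, by 27 kJ

Reaction A:
  Bonds broken (reactants):
    C–C: 2 × 360 = 720
    C–H: 8 × 397 = 3176
    C=C: 1 × 624 = 624
    H–F: 1 × 588 = 588
    Σ(broken) = 5108 kJ
  Bonds formed (products):
    C–C: 3 × 360 = 1080
    C–F: 1 × 502 = 502
    C–H: 9 × 397 = 3573
    Σ(formed) = 5155 kJ
  ΔH_A = 5108 − 5155 = −47 kJ
Reaction B:
  Bonds broken (reactants):
    C–C: 1 × 360 = 360
    C–H: 6 × 397 = 2382
    C=C: 1 × 624 = 624
    I–I: 1 × 148 = 148
    Σ(broken) = 3514 kJ
  Bonds formed (products):
    C–C: 2 × 360 = 720
    C–H: 6 × 397 = 2382
    C–I: 2 × 243 = 486
    Σ(formed) = 3588 kJ
  ΔH_B = 3514 − 3588 = −74 kJ
ΔH_A − ΔH_B = +27 kJ, so reaction B has the more negative ΔH; |ΔH_A − ΔH_B| = 27 kJ.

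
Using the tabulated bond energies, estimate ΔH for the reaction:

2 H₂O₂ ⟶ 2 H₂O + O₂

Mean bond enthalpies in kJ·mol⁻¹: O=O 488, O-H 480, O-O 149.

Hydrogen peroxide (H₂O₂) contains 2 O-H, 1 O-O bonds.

ΔH ≈ −190 kJ

Bonds broken (reactants):
  O-H: 4 × 480 = 1920
  O-O: 2 × 149 = 298
  Σ(broken) = 2218 kJ
Bonds formed (products):
  O-H: 4 × 480 = 1920
  O=O: 1 × 488 = 488
  Σ(formed) = 2408 kJ
ΔH = Σ(broken) − Σ(formed) = 2218 − 2408 = −190 kJ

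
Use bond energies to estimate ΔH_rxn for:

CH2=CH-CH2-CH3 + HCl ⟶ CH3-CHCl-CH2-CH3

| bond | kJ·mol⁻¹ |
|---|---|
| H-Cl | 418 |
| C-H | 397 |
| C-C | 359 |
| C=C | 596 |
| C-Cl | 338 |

ΔH ≈ −80 kJ

Bonds broken (reactants):
  C-C: 2 × 359 = 718
  C-H: 8 × 397 = 3176
  C=C: 1 × 596 = 596
  H-Cl: 1 × 418 = 418
  Σ(broken) = 4908 kJ
Bonds formed (products):
  C-C: 3 × 359 = 1077
  C-Cl: 1 × 338 = 338
  C-H: 9 × 397 = 3573
  Σ(formed) = 4988 kJ
ΔH = Σ(broken) − Σ(formed) = 4908 − 4988 = −80 kJ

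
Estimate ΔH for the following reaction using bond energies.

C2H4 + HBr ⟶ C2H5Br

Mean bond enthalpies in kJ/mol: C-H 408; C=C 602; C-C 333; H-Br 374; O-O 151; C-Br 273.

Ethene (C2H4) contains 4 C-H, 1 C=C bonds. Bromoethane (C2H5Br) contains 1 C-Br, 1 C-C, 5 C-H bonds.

Bonds broken (reactants):
  C-H: 4 × 408 = 1632
  C=C: 1 × 602 = 602
  H-Br: 1 × 374 = 374
  Σ(broken) = 2608 kJ
Bonds formed (products):
  C-Br: 1 × 273 = 273
  C-C: 1 × 333 = 333
  C-H: 5 × 408 = 2040
  Σ(formed) = 2646 kJ
ΔH = Σ(broken) − Σ(formed) = 2608 − 2646 = −38 kJ

ΔH ≈ −38 kJ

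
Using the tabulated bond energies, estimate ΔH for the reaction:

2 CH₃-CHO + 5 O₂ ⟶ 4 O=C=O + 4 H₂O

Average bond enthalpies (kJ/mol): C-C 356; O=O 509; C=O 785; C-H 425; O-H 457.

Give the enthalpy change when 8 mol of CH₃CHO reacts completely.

ΔH = −6836 kJ

Bonds broken (reactants):
  C-C: 2 × 356 = 712
  C-H: 8 × 425 = 3400
  C=O: 2 × 785 = 1570
  O=O: 5 × 509 = 2545
  Σ(broken) = 8227 kJ
Bonds formed (products):
  C=O: 8 × 785 = 6280
  O-H: 8 × 457 = 3656
  Σ(formed) = 9936 kJ
ΔH = Σ(broken) − Σ(formed) = 8227 − 9936 = −1709 kJ
For 4× the reaction as written: 4 × (−1709) = −6836 kJ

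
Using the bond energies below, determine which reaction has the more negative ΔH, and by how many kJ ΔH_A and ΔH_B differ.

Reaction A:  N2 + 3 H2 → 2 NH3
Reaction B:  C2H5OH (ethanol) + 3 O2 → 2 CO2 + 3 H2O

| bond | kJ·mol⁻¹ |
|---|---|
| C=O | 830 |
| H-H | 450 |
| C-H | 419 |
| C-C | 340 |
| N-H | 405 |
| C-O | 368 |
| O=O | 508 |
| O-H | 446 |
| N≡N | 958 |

Reaction B, by 1101 kJ

Reaction A:
  Bonds broken (reactants):
    H-H: 3 × 450 = 1350
    N≡N: 1 × 958 = 958
    Σ(broken) = 2308 kJ
  Bonds formed (products):
    N-H: 6 × 405 = 2430
    Σ(formed) = 2430 kJ
  ΔH_A = 2308 − 2430 = −122 kJ
Reaction B:
  Bonds broken (reactants):
    C-C: 1 × 340 = 340
    C-H: 5 × 419 = 2095
    C-O: 1 × 368 = 368
    O-H: 1 × 446 = 446
    O=O: 3 × 508 = 1524
    Σ(broken) = 4773 kJ
  Bonds formed (products):
    C=O: 4 × 830 = 3320
    O-H: 6 × 446 = 2676
    Σ(formed) = 5996 kJ
  ΔH_B = 4773 − 5996 = −1223 kJ
ΔH_A − ΔH_B = +1101 kJ, so reaction B has the more negative ΔH; |ΔH_A − ΔH_B| = 1101 kJ.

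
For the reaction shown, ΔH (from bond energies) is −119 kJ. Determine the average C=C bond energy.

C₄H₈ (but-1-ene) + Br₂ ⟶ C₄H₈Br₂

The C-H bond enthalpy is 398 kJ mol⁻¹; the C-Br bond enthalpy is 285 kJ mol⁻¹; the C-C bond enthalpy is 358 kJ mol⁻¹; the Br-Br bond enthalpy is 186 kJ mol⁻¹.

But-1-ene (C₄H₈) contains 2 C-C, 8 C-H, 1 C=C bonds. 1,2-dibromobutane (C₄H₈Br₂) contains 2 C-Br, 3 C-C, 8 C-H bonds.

Let D be the C=C bond energy.
Σ(broken) = 1×186 + 2×358 + 8×398 + 1×D = 4086 + D
Σ(formed) = 2×285 + 3×358 + 8×398 = 4828
ΔH = Σ(broken) − Σ(formed) = (4086 + D) − (4828) = −742 + D
Setting this equal to −119 kJ gives D = 623 kJ/mol.

D(C=C) ≈ 623 kJ/mol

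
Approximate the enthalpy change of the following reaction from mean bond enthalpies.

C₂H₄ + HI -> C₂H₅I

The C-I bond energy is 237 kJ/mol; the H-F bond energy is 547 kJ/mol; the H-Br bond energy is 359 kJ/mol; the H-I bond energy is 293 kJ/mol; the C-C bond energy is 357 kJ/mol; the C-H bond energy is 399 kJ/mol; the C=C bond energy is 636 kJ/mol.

Bonds broken (reactants):
  C-H: 4 × 399 = 1596
  C=C: 1 × 636 = 636
  H-I: 1 × 293 = 293
  Σ(broken) = 2525 kJ
Bonds formed (products):
  C-C: 1 × 357 = 357
  C-H: 5 × 399 = 1995
  C-I: 1 × 237 = 237
  Σ(formed) = 2589 kJ
ΔH = Σ(broken) − Σ(formed) = 2525 − 2589 = −64 kJ

ΔH ≈ −64 kJ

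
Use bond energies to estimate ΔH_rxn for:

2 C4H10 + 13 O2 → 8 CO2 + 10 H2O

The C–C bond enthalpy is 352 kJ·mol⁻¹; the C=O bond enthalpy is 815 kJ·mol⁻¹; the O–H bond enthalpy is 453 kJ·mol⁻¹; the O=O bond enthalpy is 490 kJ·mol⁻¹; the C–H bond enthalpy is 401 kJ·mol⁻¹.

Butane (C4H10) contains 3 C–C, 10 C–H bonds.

ΔH ≈ −5598 kJ

Bonds broken (reactants):
  C–C: 6 × 352 = 2112
  C–H: 20 × 401 = 8020
  O=O: 13 × 490 = 6370
  Σ(broken) = 16502 kJ
Bonds formed (products):
  C=O: 16 × 815 = 13040
  O–H: 20 × 453 = 9060
  Σ(formed) = 22100 kJ
ΔH = Σ(broken) − Σ(formed) = 16502 − 22100 = −5598 kJ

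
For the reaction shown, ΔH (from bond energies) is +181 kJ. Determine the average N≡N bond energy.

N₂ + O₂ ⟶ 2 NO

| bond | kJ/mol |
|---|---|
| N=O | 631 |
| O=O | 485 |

D(N≡N) ≈ 958 kJ/mol

Let D be the N≡N bond energy.
Σ(broken) = 1×D + 1×485 = 485 + D
Σ(formed) = 2×631 = 1262
ΔH = Σ(broken) − Σ(formed) = (485 + D) − (1262) = −777 + D
Setting this equal to +181 kJ gives D = 958 kJ/mol.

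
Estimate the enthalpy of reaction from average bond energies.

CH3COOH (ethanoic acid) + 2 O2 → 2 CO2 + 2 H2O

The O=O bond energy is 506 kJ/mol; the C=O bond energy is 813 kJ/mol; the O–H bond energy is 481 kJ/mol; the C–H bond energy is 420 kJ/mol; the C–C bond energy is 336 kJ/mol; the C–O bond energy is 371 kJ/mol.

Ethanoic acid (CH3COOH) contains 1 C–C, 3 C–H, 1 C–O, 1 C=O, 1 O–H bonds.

ΔH ≈ −903 kJ

Bonds broken (reactants):
  C–C: 1 × 336 = 336
  C–H: 3 × 420 = 1260
  C–O: 1 × 371 = 371
  C=O: 1 × 813 = 813
  O–H: 1 × 481 = 481
  O=O: 2 × 506 = 1012
  Σ(broken) = 4273 kJ
Bonds formed (products):
  C=O: 4 × 813 = 3252
  O–H: 4 × 481 = 1924
  Σ(formed) = 5176 kJ
ΔH = Σ(broken) − Σ(formed) = 4273 − 5176 = −903 kJ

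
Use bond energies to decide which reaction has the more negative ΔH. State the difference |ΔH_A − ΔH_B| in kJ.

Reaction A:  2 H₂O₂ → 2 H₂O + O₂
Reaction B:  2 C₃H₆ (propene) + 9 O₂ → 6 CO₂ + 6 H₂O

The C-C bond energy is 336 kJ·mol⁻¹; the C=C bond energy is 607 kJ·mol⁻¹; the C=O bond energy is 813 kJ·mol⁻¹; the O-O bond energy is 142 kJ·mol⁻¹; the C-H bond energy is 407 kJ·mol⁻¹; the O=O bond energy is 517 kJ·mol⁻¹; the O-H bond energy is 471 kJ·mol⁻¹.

Reaction B, by 3752 kJ

Reaction A:
  Bonds broken (reactants):
    O-H: 4 × 471 = 1884
    O-O: 2 × 142 = 284
    Σ(broken) = 2168 kJ
  Bonds formed (products):
    O-H: 4 × 471 = 1884
    O=O: 1 × 517 = 517
    Σ(formed) = 2401 kJ
  ΔH_A = 2168 − 2401 = −233 kJ
Reaction B:
  Bonds broken (reactants):
    C-C: 2 × 336 = 672
    C-H: 12 × 407 = 4884
    C=C: 2 × 607 = 1214
    O=O: 9 × 517 = 4653
    Σ(broken) = 11423 kJ
  Bonds formed (products):
    C=O: 12 × 813 = 9756
    O-H: 12 × 471 = 5652
    Σ(formed) = 15408 kJ
  ΔH_B = 11423 − 15408 = −3985 kJ
ΔH_A − ΔH_B = +3752 kJ, so reaction B has the more negative ΔH; |ΔH_A − ΔH_B| = 3752 kJ.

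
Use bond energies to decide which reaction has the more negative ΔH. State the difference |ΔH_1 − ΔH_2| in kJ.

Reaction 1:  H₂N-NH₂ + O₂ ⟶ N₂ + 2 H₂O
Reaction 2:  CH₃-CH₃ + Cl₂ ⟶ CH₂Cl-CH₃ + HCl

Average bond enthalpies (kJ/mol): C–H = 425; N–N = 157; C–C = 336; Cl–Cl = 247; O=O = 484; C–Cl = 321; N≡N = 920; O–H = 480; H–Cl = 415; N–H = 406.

Reaction 1, by 511 kJ

Reaction 1:
  Bonds broken (reactants):
    N–H: 4 × 406 = 1624
    N–N: 1 × 157 = 157
    O=O: 1 × 484 = 484
    Σ(broken) = 2265 kJ
  Bonds formed (products):
    N≡N: 1 × 920 = 920
    O–H: 4 × 480 = 1920
    Σ(formed) = 2840 kJ
  ΔH_1 = 2265 − 2840 = −575 kJ
Reaction 2:
  Bonds broken (reactants):
    C–C: 1 × 336 = 336
    C–H: 6 × 425 = 2550
    Cl–Cl: 1 × 247 = 247
    Σ(broken) = 3133 kJ
  Bonds formed (products):
    C–C: 1 × 336 = 336
    C–Cl: 1 × 321 = 321
    C–H: 5 × 425 = 2125
    H–Cl: 1 × 415 = 415
    Σ(formed) = 3197 kJ
  ΔH_2 = 3133 − 3197 = −64 kJ
ΔH_1 − ΔH_2 = −511 kJ, so reaction 1 has the more negative ΔH; |ΔH_1 − ΔH_2| = 511 kJ.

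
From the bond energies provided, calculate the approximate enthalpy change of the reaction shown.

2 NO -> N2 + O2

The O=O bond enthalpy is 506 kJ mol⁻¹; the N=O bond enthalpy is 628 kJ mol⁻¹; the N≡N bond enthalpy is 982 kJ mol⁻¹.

Bonds broken (reactants):
  N=O: 2 × 628 = 1256
  Σ(broken) = 1256 kJ
Bonds formed (products):
  N≡N: 1 × 982 = 982
  O=O: 1 × 506 = 506
  Σ(formed) = 1488 kJ
ΔH = Σ(broken) − Σ(formed) = 1256 − 1488 = −232 kJ

ΔH ≈ −232 kJ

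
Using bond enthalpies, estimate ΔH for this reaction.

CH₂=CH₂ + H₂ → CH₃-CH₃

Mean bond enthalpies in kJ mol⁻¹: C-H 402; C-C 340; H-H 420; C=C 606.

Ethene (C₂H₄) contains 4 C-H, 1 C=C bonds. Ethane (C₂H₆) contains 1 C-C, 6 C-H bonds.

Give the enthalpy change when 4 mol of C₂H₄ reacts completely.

ΔH = −472 kJ

Bonds broken (reactants):
  C-H: 4 × 402 = 1608
  C=C: 1 × 606 = 606
  H-H: 1 × 420 = 420
  Σ(broken) = 2634 kJ
Bonds formed (products):
  C-C: 1 × 340 = 340
  C-H: 6 × 402 = 2412
  Σ(formed) = 2752 kJ
ΔH = Σ(broken) − Σ(formed) = 2634 − 2752 = −118 kJ
For 4× the reaction as written: 4 × (−118) = −472 kJ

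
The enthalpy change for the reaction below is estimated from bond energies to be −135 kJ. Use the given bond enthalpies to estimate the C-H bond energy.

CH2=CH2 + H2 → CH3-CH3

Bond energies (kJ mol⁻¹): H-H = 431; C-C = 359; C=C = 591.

D(C-H) ≈ 399 kJ/mol

Let D be the C-H bond energy.
Σ(broken) = 4×D + 1×591 + 1×431 = 1022 + 4D
Σ(formed) = 1×359 + 6×D = 359 + 6D
ΔH = Σ(broken) − Σ(formed) = (1022 + 4D) − (359 + 6D) = +663 − 2D
Setting this equal to −135 kJ gives 2D = 798, so D = 399 kJ/mol.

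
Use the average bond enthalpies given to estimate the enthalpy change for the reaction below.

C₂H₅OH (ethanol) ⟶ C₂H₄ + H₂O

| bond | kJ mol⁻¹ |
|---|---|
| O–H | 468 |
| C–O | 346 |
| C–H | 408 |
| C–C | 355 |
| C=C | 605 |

ΔH ≈ +36 kJ

Bonds broken (reactants):
  C–C: 1 × 355 = 355
  C–H: 5 × 408 = 2040
  C–O: 1 × 346 = 346
  O–H: 1 × 468 = 468
  Σ(broken) = 3209 kJ
Bonds formed (products):
  C–H: 4 × 408 = 1632
  C=C: 1 × 605 = 605
  O–H: 2 × 468 = 936
  Σ(formed) = 3173 kJ
ΔH = Σ(broken) − Σ(formed) = 3209 − 3173 = +36 kJ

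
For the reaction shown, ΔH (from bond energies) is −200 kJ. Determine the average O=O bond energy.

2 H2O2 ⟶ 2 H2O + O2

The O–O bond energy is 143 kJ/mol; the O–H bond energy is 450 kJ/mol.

D(O=O) ≈ 486 kJ/mol

Let D be the O=O bond energy.
Σ(broken) = 4×450 + 2×143 = 2086
Σ(formed) = 4×450 + 1×D = 1800 + D
ΔH = Σ(broken) − Σ(formed) = (2086) − (1800 + D) = +286 − D
Setting this equal to −200 kJ gives D = 486 kJ/mol.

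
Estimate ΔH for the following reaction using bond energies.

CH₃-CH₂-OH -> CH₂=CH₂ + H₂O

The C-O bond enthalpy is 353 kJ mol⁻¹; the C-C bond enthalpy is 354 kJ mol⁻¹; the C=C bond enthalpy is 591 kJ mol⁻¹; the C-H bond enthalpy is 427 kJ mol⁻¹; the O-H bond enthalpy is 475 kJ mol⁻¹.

Bonds broken (reactants):
  C-C: 1 × 354 = 354
  C-H: 5 × 427 = 2135
  C-O: 1 × 353 = 353
  O-H: 1 × 475 = 475
  Σ(broken) = 3317 kJ
Bonds formed (products):
  C-H: 4 × 427 = 1708
  C=C: 1 × 591 = 591
  O-H: 2 × 475 = 950
  Σ(formed) = 3249 kJ
ΔH = Σ(broken) − Σ(formed) = 3317 − 3249 = +68 kJ

ΔH ≈ +68 kJ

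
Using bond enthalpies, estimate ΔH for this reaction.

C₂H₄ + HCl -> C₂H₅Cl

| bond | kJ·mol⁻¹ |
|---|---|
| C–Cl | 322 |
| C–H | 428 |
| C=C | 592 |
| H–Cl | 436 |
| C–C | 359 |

Bonds broken (reactants):
  C–H: 4 × 428 = 1712
  C=C: 1 × 592 = 592
  H–Cl: 1 × 436 = 436
  Σ(broken) = 2740 kJ
Bonds formed (products):
  C–C: 1 × 359 = 359
  C–Cl: 1 × 322 = 322
  C–H: 5 × 428 = 2140
  Σ(formed) = 2821 kJ
ΔH = Σ(broken) − Σ(formed) = 2740 − 2821 = −81 kJ

ΔH ≈ −81 kJ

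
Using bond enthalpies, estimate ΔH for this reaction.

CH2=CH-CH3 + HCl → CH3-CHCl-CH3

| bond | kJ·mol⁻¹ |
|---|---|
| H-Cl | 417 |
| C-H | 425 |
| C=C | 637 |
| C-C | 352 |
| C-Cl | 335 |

Bonds broken (reactants):
  C-C: 1 × 352 = 352
  C-H: 6 × 425 = 2550
  C=C: 1 × 637 = 637
  H-Cl: 1 × 417 = 417
  Σ(broken) = 3956 kJ
Bonds formed (products):
  C-C: 2 × 352 = 704
  C-Cl: 1 × 335 = 335
  C-H: 7 × 425 = 2975
  Σ(formed) = 4014 kJ
ΔH = Σ(broken) − Σ(formed) = 3956 − 4014 = −58 kJ

ΔH ≈ −58 kJ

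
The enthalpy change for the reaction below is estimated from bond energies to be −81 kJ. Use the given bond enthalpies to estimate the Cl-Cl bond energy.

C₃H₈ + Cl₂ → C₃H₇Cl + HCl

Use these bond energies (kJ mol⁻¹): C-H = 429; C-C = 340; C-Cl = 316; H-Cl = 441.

D(Cl-Cl) ≈ 247 kJ/mol

Let D be the Cl-Cl bond energy.
Σ(broken) = 2×340 + 8×429 + 1×D = 4112 + D
Σ(formed) = 2×340 + 1×316 + 7×429 + 1×441 = 4440
ΔH = Σ(broken) − Σ(formed) = (4112 + D) − (4440) = −328 + D
Setting this equal to −81 kJ gives D = 247 kJ/mol.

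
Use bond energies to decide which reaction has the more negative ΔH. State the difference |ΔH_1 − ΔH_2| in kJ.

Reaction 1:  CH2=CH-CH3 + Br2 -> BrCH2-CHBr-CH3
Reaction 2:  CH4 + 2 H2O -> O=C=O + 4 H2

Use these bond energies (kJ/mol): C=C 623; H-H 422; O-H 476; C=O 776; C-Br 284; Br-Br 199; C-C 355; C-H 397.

Reaction 1:
  Bonds broken (reactants):
    Br-Br: 1 × 199 = 199
    C-C: 1 × 355 = 355
    C-H: 6 × 397 = 2382
    C=C: 1 × 623 = 623
    Σ(broken) = 3559 kJ
  Bonds formed (products):
    C-Br: 2 × 284 = 568
    C-C: 2 × 355 = 710
    C-H: 6 × 397 = 2382
    Σ(formed) = 3660 kJ
  ΔH_1 = 3559 − 3660 = −101 kJ
Reaction 2:
  Bonds broken (reactants):
    C-H: 4 × 397 = 1588
    O-H: 4 × 476 = 1904
    Σ(broken) = 3492 kJ
  Bonds formed (products):
    C=O: 2 × 776 = 1552
    H-H: 4 × 422 = 1688
    Σ(formed) = 3240 kJ
  ΔH_2 = 3492 − 3240 = +252 kJ
ΔH_1 − ΔH_2 = −353 kJ, so reaction 1 has the more negative ΔH; |ΔH_1 − ΔH_2| = 353 kJ.

Reaction 1, by 353 kJ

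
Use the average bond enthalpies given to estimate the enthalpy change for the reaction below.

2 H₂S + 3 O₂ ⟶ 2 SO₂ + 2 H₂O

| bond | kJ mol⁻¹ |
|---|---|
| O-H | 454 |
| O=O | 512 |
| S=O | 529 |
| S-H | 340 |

ΔH ≈ −1036 kJ

Bonds broken (reactants):
  O=O: 3 × 512 = 1536
  S-H: 4 × 340 = 1360
  Σ(broken) = 2896 kJ
Bonds formed (products):
  O-H: 4 × 454 = 1816
  S=O: 4 × 529 = 2116
  Σ(formed) = 3932 kJ
ΔH = Σ(broken) − Σ(formed) = 2896 − 3932 = −1036 kJ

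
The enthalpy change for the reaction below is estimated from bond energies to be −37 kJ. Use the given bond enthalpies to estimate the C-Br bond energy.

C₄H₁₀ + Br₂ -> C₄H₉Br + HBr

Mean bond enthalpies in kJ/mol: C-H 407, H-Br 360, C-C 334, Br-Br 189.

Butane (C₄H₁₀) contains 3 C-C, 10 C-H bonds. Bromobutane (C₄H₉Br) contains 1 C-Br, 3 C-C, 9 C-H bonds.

D(C-Br) ≈ 273 kJ/mol

Let D be the C-Br bond energy.
Σ(broken) = 1×189 + 3×334 + 10×407 = 5261
Σ(formed) = 1×D + 3×334 + 9×407 + 1×360 = 5025 + D
ΔH = Σ(broken) − Σ(formed) = (5261) − (5025 + D) = +236 − D
Setting this equal to −37 kJ gives D = 273 kJ/mol.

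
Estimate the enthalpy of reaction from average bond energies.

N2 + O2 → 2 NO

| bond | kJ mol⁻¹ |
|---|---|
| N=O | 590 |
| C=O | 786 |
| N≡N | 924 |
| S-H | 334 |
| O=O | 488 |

ΔH ≈ +232 kJ

Bonds broken (reactants):
  N≡N: 1 × 924 = 924
  O=O: 1 × 488 = 488
  Σ(broken) = 1412 kJ
Bonds formed (products):
  N=O: 2 × 590 = 1180
  Σ(formed) = 1180 kJ
ΔH = Σ(broken) − Σ(formed) = 1412 − 1180 = +232 kJ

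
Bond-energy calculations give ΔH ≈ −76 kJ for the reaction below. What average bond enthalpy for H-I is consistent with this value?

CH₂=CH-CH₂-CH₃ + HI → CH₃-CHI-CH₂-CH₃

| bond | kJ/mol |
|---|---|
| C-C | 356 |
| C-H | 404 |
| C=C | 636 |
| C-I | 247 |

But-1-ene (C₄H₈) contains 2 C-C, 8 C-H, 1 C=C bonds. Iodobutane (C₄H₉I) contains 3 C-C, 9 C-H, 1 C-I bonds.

D(H-I) ≈ 295 kJ/mol

Let D be the H-I bond energy.
Σ(broken) = 2×356 + 8×404 + 1×636 + 1×D = 4580 + D
Σ(formed) = 3×356 + 9×404 + 1×247 = 4951
ΔH = Σ(broken) − Σ(formed) = (4580 + D) − (4951) = −371 + D
Setting this equal to −76 kJ gives D = 295 kJ/mol.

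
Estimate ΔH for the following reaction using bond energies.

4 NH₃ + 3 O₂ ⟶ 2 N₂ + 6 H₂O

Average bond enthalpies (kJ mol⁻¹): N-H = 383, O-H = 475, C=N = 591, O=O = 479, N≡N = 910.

ΔH ≈ −1487 kJ

Bonds broken (reactants):
  N-H: 12 × 383 = 4596
  O=O: 3 × 479 = 1437
  Σ(broken) = 6033 kJ
Bonds formed (products):
  N≡N: 2 × 910 = 1820
  O-H: 12 × 475 = 5700
  Σ(formed) = 7520 kJ
ΔH = Σ(broken) − Σ(formed) = 6033 − 7520 = −1487 kJ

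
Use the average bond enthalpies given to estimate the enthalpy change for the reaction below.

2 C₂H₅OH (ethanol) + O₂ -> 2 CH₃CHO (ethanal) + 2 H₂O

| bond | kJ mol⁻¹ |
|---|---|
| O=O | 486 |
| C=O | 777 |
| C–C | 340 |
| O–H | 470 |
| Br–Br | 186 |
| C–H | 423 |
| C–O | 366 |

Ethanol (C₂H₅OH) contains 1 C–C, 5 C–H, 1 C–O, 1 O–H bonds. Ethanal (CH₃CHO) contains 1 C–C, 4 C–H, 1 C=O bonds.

Bonds broken (reactants):
  C–C: 2 × 340 = 680
  C–H: 10 × 423 = 4230
  C–O: 2 × 366 = 732
  O–H: 2 × 470 = 940
  O=O: 1 × 486 = 486
  Σ(broken) = 7068 kJ
Bonds formed (products):
  C–C: 2 × 340 = 680
  C–H: 8 × 423 = 3384
  C=O: 2 × 777 = 1554
  O–H: 4 × 470 = 1880
  Σ(formed) = 7498 kJ
ΔH = Σ(broken) − Σ(formed) = 7068 − 7498 = −430 kJ

ΔH ≈ −430 kJ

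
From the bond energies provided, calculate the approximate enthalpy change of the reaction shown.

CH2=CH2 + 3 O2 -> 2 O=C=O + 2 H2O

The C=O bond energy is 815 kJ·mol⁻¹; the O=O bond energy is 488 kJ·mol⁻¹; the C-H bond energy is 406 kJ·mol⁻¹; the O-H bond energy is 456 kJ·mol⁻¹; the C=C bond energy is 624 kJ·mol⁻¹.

Bonds broken (reactants):
  C-H: 4 × 406 = 1624
  C=C: 1 × 624 = 624
  O=O: 3 × 488 = 1464
  Σ(broken) = 3712 kJ
Bonds formed (products):
  C=O: 4 × 815 = 3260
  O-H: 4 × 456 = 1824
  Σ(formed) = 5084 kJ
ΔH = Σ(broken) − Σ(formed) = 3712 − 5084 = −1372 kJ

ΔH ≈ −1372 kJ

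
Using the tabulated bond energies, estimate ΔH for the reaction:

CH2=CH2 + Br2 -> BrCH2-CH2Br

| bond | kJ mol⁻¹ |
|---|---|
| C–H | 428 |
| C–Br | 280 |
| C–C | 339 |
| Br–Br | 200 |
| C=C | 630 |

ΔH ≈ −69 kJ

Bonds broken (reactants):
  Br–Br: 1 × 200 = 200
  C–H: 4 × 428 = 1712
  C=C: 1 × 630 = 630
  Σ(broken) = 2542 kJ
Bonds formed (products):
  C–Br: 2 × 280 = 560
  C–C: 1 × 339 = 339
  C–H: 4 × 428 = 1712
  Σ(formed) = 2611 kJ
ΔH = Σ(broken) − Σ(formed) = 2542 − 2611 = −69 kJ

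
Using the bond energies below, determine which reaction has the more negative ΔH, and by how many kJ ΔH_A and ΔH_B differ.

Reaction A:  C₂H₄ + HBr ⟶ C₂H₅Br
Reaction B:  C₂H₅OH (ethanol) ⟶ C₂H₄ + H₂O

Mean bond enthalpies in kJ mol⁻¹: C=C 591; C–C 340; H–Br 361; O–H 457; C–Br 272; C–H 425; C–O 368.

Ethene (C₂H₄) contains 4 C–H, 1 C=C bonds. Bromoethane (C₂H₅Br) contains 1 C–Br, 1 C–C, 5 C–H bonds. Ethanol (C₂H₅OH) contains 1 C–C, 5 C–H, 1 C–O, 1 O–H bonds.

Reaction A:
  Bonds broken (reactants):
    C–H: 4 × 425 = 1700
    C=C: 1 × 591 = 591
    H–Br: 1 × 361 = 361
    Σ(broken) = 2652 kJ
  Bonds formed (products):
    C–Br: 1 × 272 = 272
    C–C: 1 × 340 = 340
    C–H: 5 × 425 = 2125
    Σ(formed) = 2737 kJ
  ΔH_A = 2652 − 2737 = −85 kJ
Reaction B:
  Bonds broken (reactants):
    C–C: 1 × 340 = 340
    C–H: 5 × 425 = 2125
    C–O: 1 × 368 = 368
    O–H: 1 × 457 = 457
    Σ(broken) = 3290 kJ
  Bonds formed (products):
    C–H: 4 × 425 = 1700
    C=C: 1 × 591 = 591
    O–H: 2 × 457 = 914
    Σ(formed) = 3205 kJ
  ΔH_B = 3290 − 3205 = +85 kJ
ΔH_A − ΔH_B = −170 kJ, so reaction A has the more negative ΔH; |ΔH_A − ΔH_B| = 170 kJ.

Reaction A, by 170 kJ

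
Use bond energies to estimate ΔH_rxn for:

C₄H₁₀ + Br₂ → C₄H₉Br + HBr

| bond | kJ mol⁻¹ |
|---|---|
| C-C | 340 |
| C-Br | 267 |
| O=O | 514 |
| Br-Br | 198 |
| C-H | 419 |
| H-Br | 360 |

Bonds broken (reactants):
  Br-Br: 1 × 198 = 198
  C-C: 3 × 340 = 1020
  C-H: 10 × 419 = 4190
  Σ(broken) = 5408 kJ
Bonds formed (products):
  C-Br: 1 × 267 = 267
  C-C: 3 × 340 = 1020
  C-H: 9 × 419 = 3771
  H-Br: 1 × 360 = 360
  Σ(formed) = 5418 kJ
ΔH = Σ(broken) − Σ(formed) = 5408 − 5418 = −10 kJ

ΔH ≈ −10 kJ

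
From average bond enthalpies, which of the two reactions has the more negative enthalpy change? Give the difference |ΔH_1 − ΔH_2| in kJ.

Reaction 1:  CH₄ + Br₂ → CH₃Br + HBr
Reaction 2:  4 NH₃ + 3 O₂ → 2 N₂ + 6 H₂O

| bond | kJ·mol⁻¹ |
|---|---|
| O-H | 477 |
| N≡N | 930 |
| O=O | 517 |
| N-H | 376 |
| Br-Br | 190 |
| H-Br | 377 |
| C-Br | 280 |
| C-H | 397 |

Reaction 1:
  Bonds broken (reactants):
    Br-Br: 1 × 190 = 190
    C-H: 4 × 397 = 1588
    Σ(broken) = 1778 kJ
  Bonds formed (products):
    C-Br: 1 × 280 = 280
    C-H: 3 × 397 = 1191
    H-Br: 1 × 377 = 377
    Σ(formed) = 1848 kJ
  ΔH_1 = 1778 − 1848 = −70 kJ
Reaction 2:
  Bonds broken (reactants):
    N-H: 12 × 376 = 4512
    O=O: 3 × 517 = 1551
    Σ(broken) = 6063 kJ
  Bonds formed (products):
    N≡N: 2 × 930 = 1860
    O-H: 12 × 477 = 5724
    Σ(formed) = 7584 kJ
  ΔH_2 = 6063 − 7584 = −1521 kJ
ΔH_1 − ΔH_2 = +1451 kJ, so reaction 2 has the more negative ΔH; |ΔH_1 − ΔH_2| = 1451 kJ.

Reaction 2, by 1451 kJ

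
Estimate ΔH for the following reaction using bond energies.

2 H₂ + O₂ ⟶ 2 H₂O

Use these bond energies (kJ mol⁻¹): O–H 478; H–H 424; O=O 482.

ΔH ≈ −582 kJ

Bonds broken (reactants):
  H–H: 2 × 424 = 848
  O=O: 1 × 482 = 482
  Σ(broken) = 1330 kJ
Bonds formed (products):
  O–H: 4 × 478 = 1912
  Σ(formed) = 1912 kJ
ΔH = Σ(broken) − Σ(formed) = 1330 − 1912 = −582 kJ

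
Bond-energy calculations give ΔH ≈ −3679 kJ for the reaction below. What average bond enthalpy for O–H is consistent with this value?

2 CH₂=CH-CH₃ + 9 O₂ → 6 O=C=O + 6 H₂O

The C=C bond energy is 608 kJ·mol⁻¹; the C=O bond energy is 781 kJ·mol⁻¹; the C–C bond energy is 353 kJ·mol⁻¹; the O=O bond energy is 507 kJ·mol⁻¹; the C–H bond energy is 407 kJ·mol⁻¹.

Let D be the O–H bond energy.
Σ(broken) = 2×353 + 12×407 + 2×608 + 9×507 = 11369
Σ(formed) = 12×781 + 12×D = 9372 + 12D
ΔH = Σ(broken) − Σ(formed) = (11369) − (9372 + 12D) = +1997 − 12D
Setting this equal to −3679 kJ gives 12D = 5676, so D = 473 kJ/mol.

D(O–H) ≈ 473 kJ/mol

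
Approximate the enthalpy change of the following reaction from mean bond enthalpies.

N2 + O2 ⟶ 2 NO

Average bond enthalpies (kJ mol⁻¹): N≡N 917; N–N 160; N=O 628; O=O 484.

Bonds broken (reactants):
  N≡N: 1 × 917 = 917
  O=O: 1 × 484 = 484
  Σ(broken) = 1401 kJ
Bonds formed (products):
  N=O: 2 × 628 = 1256
  Σ(formed) = 1256 kJ
ΔH = Σ(broken) − Σ(formed) = 1401 − 1256 = +145 kJ

ΔH ≈ +145 kJ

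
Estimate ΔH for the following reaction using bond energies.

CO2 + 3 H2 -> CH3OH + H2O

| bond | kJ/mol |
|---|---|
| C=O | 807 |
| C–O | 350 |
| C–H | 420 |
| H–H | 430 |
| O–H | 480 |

Bonds broken (reactants):
  C=O: 2 × 807 = 1614
  H–H: 3 × 430 = 1290
  Σ(broken) = 2904 kJ
Bonds formed (products):
  C–H: 3 × 420 = 1260
  C–O: 1 × 350 = 350
  O–H: 3 × 480 = 1440
  Σ(formed) = 3050 kJ
ΔH = Σ(broken) − Σ(formed) = 2904 − 3050 = −146 kJ

ΔH ≈ −146 kJ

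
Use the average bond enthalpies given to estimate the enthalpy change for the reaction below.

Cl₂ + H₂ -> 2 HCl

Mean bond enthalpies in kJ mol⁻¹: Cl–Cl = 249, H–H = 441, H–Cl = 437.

ΔH ≈ −184 kJ

Bonds broken (reactants):
  Cl–Cl: 1 × 249 = 249
  H–H: 1 × 441 = 441
  Σ(broken) = 690 kJ
Bonds formed (products):
  H–Cl: 2 × 437 = 874
  Σ(formed) = 874 kJ
ΔH = Σ(broken) − Σ(formed) = 690 − 874 = −184 kJ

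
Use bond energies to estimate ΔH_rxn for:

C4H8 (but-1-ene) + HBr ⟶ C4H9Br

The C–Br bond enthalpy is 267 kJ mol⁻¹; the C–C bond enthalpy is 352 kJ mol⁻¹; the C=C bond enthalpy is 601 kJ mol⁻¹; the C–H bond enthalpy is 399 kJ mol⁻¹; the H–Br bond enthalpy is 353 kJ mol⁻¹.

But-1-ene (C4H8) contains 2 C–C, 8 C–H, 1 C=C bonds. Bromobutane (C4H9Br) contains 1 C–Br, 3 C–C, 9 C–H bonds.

ΔH ≈ −64 kJ

Bonds broken (reactants):
  C–C: 2 × 352 = 704
  C–H: 8 × 399 = 3192
  C=C: 1 × 601 = 601
  H–Br: 1 × 353 = 353
  Σ(broken) = 4850 kJ
Bonds formed (products):
  C–Br: 1 × 267 = 267
  C–C: 3 × 352 = 1056
  C–H: 9 × 399 = 3591
  Σ(formed) = 4914 kJ
ΔH = Σ(broken) − Σ(formed) = 4850 − 4914 = −64 kJ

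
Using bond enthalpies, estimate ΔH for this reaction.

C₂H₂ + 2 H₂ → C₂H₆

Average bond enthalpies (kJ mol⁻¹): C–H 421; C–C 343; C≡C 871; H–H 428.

Bonds broken (reactants):
  C≡C: 1 × 871 = 871
  C–H: 2 × 421 = 842
  H–H: 2 × 428 = 856
  Σ(broken) = 2569 kJ
Bonds formed (products):
  C–C: 1 × 343 = 343
  C–H: 6 × 421 = 2526
  Σ(formed) = 2869 kJ
ΔH = Σ(broken) − Σ(formed) = 2569 − 2869 = −300 kJ

ΔH ≈ −300 kJ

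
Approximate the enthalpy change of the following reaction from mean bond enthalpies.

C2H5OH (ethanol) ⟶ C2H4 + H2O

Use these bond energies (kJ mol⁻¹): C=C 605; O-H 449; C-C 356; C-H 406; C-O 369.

Bonds broken (reactants):
  C-C: 1 × 356 = 356
  C-H: 5 × 406 = 2030
  C-O: 1 × 369 = 369
  O-H: 1 × 449 = 449
  Σ(broken) = 3204 kJ
Bonds formed (products):
  C-H: 4 × 406 = 1624
  C=C: 1 × 605 = 605
  O-H: 2 × 449 = 898
  Σ(formed) = 3127 kJ
ΔH = Σ(broken) − Σ(formed) = 3204 − 3127 = +77 kJ

ΔH ≈ +77 kJ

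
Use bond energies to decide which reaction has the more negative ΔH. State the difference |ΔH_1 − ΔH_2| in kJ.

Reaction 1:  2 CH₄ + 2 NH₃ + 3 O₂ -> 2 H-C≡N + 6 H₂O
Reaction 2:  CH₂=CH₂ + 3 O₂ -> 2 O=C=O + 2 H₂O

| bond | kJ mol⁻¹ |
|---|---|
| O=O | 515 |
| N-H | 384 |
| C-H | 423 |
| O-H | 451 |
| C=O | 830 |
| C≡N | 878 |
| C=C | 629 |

Reaction 2, by 477 kJ

Reaction 1:
  Bonds broken (reactants):
    C-H: 8 × 423 = 3384
    N-H: 6 × 384 = 2304
    O=O: 3 × 515 = 1545
    Σ(broken) = 7233 kJ
  Bonds formed (products):
    C≡N: 2 × 878 = 1756
    C-H: 2 × 423 = 846
    O-H: 12 × 451 = 5412
    Σ(formed) = 8014 kJ
  ΔH_1 = 7233 − 8014 = −781 kJ
Reaction 2:
  Bonds broken (reactants):
    C-H: 4 × 423 = 1692
    C=C: 1 × 629 = 629
    O=O: 3 × 515 = 1545
    Σ(broken) = 3866 kJ
  Bonds formed (products):
    C=O: 4 × 830 = 3320
    O-H: 4 × 451 = 1804
    Σ(formed) = 5124 kJ
  ΔH_2 = 3866 − 5124 = −1258 kJ
ΔH_1 − ΔH_2 = +477 kJ, so reaction 2 has the more negative ΔH; |ΔH_1 − ΔH_2| = 477 kJ.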